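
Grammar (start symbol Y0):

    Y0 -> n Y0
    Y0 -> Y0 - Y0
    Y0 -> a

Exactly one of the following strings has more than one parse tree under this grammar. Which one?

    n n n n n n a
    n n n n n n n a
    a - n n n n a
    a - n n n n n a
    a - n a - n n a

a - n a - n n a

n n n n n n a: 1 tree
n n n n n n n a: 1 tree
a - n n n n a: 1 tree
a - n n n n n a: 1 tree
a - n a - n n a: 3 trees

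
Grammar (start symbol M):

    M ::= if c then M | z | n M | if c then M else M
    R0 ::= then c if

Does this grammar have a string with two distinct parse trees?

Ambiguous

Witness: if c then if c then z else z

Derivation 1: M ⇒ if c then M ⇒ if c then if c then M else M ⇒ if c then if c then z else M ⇒ if c then if c then z else z
Derivation 2: M ⇒ if c then M else M ⇒ if c then if c then M else M ⇒ if c then if c then z else M ⇒ if c then if c then z else z

Two distinct leftmost derivations for the same string.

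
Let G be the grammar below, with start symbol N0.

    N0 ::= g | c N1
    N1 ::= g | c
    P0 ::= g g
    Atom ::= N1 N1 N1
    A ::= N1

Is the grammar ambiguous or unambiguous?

(P0, Atom, A are unreachable from N0, so their rules don't affect L(N0).) Restricted to the reachable nonterminals, every rule has the form A → t or A → t B, and no two rules for the same A share a first terminal. The grammar encodes a DFA — one run per string.

Unambiguous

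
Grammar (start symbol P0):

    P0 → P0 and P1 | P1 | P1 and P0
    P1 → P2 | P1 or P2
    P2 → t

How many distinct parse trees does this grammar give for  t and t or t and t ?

Parse trees for t and t or t and t:
  [P0 [P0 [P0 [P1 [P2 t]]] and [P1 [P1 [P2 t]] or [P2 t]]] and [P1 [P2 t]]]
  [P0 [P0 [P1 [P2 t]] and [P0 [P1 [P1 [P2 t]] or [P2 t]]]] and [P1 [P2 t]]]
  [P0 [P1 [P2 t]] and [P0 [P0 [P1 [P1 [P2 t]] or [P2 t]]] and [P1 [P2 t]]]]
  [P0 [P1 [P2 t]] and [P0 [P1 [P1 [P2 t]] or [P2 t]] and [P0 [P1 [P2 t]]]]]

4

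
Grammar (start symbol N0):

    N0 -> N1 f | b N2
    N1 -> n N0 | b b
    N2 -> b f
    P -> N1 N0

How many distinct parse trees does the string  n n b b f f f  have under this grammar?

Parse trees for n n b b f f f:
  [N0 [N1 n [N0 [N1 n [N0 [N1 b b] f]] f]] f]
  [N0 [N1 n [N0 [N1 n [N0 b [N2 b f]]] f]] f]

2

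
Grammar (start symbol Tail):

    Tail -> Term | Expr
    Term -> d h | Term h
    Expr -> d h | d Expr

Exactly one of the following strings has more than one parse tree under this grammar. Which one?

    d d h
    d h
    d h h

d d h: 1 tree
d h: 2 trees
d h h: 1 tree

d h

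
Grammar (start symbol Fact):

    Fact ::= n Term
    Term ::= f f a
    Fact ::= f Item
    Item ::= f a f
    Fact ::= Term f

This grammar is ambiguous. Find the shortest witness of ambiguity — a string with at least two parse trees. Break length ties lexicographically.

f f a f

length 4: f f a f has 2 parse trees

Two derivations of f f a f:
  Fact ⇒ f Item ⇒ f f a f
  Fact ⇒ Term f ⇒ f f a f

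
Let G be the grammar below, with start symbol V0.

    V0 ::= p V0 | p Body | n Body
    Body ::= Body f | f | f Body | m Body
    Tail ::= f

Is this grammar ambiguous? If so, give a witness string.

Witness: n f f

Derivation 1: V0 ⇒ n Body ⇒ n Body f ⇒ n f f
Derivation 2: V0 ⇒ n Body ⇒ n f Body ⇒ n f f

Two distinct leftmost derivations for the same string.

Ambiguous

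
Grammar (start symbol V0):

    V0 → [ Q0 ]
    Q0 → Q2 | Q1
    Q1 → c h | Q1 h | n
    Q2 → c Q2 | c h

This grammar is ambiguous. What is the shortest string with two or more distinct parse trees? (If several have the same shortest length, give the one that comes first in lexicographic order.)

length 3: no string has ≥2 trees
length 4: [ c h ] has 2 parse trees

Two derivations of [ c h ]:
  V0 ⇒ [ Q0 ] ⇒ [ Q2 ] ⇒ [ c h ]
  V0 ⇒ [ Q0 ] ⇒ [ Q1 ] ⇒ [ c h ]

[ c h ]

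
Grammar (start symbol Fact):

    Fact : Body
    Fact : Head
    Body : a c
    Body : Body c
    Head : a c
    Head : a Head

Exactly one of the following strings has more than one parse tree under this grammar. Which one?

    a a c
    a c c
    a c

a c

a a c: 1 tree
a c c: 1 tree
a c: 2 trees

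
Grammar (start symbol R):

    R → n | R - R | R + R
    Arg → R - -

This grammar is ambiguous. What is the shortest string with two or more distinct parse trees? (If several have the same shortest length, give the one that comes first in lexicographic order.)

length 1: no string has ≥2 trees
length 3: no string has ≥2 trees
length 5: n + n + n has 2 parse trees

Two derivations of n + n + n:
  R ⇒ R + R ⇒ n + R ⇒ n + R + R ⇒ n + n + R ⇒ n + n + n
  R ⇒ R + R ⇒ R + R + R ⇒ n + R + R ⇒ n + n + R ⇒ n + n + n

n + n + n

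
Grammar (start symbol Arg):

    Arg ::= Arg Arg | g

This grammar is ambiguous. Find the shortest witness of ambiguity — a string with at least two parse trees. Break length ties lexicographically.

length 1: no string has ≥2 trees
length 2: no string has ≥2 trees
length 3: g g g has 2 parse trees

Two derivations of g g g:
  Arg ⇒ Arg Arg ⇒ Arg Arg Arg ⇒ g Arg Arg ⇒ g g Arg ⇒ g g g
  Arg ⇒ Arg Arg ⇒ g Arg ⇒ g Arg Arg ⇒ g g Arg ⇒ g g g

g g g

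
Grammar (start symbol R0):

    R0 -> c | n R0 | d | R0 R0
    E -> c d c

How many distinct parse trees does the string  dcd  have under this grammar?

2

Parse trees for dcd:
  [R0 [R0 d] [R0 [R0 c] [R0 d]]]
  [R0 [R0 [R0 d] [R0 c]] [R0 d]]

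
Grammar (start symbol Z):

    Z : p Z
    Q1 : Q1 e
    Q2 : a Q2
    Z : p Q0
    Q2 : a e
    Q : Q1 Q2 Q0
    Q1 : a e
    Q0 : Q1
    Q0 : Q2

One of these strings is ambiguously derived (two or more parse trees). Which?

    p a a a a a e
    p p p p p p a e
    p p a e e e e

p p p p p p a e

p a a a a a e: 1 tree
p p p p p p a e: 2 trees
p p a e e e e: 1 tree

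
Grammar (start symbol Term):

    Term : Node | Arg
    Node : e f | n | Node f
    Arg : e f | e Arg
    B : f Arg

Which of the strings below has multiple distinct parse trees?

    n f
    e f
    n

n f: 1 tree
e f: 2 trees
n: 1 tree

e f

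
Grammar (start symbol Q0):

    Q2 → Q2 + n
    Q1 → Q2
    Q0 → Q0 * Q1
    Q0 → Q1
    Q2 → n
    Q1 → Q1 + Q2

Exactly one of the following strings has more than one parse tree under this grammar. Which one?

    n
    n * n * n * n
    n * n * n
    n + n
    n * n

n: 1 tree
n * n * n * n: 1 tree
n * n * n: 1 tree
n + n: 2 trees
n * n: 1 tree

n + n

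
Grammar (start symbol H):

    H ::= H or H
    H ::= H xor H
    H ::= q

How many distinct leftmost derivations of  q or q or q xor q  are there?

Parse trees for q or q or q xor q:
  [H [H q] or [H [H q] or [H [H q] xor [H q]]]]
  [H [H q] or [H [H [H q] or [H q]] xor [H q]]]
  [H [H [H q] or [H q]] or [H [H q] xor [H q]]]
  [H [H [H q] or [H [H q] or [H q]]] xor [H q]]
  [H [H [H [H q] or [H q]] or [H q]] xor [H q]]

5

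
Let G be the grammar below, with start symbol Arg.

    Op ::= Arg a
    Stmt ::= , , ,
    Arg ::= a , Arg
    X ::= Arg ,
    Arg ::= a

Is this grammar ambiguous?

Unambiguous

Only Arg is reachable from Arg; ignoring the rest: The reachable grammar is A → atom sep A | atom. Each atom is followed by either the separator (recurse) or end-of-string (stop) — no choice point.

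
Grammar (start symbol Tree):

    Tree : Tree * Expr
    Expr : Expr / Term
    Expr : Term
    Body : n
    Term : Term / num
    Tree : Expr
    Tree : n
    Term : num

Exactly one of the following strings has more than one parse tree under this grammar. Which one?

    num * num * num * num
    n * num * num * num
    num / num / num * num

num * num * num * num: 1 tree
n * num * num * num: 1 tree
num / num / num * num: 4 trees

num / num / num * num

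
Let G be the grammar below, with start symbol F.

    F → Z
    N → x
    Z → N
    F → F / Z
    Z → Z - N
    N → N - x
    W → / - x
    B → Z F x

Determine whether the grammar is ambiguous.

Witness: x - x

Derivation 1: F ⇒ Z ⇒ N ⇒ N - x ⇒ x - x
Derivation 2: F ⇒ Z ⇒ Z - N ⇒ N - N ⇒ x - N ⇒ x - x

Two distinct leftmost derivations for the same string.

Ambiguous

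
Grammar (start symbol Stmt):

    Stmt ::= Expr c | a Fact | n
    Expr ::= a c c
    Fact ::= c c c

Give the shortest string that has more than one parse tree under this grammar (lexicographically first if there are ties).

length 1: no string has ≥2 trees
length 4: a c c c has 2 parse trees

Two derivations of a c c c:
  Stmt ⇒ Expr c ⇒ a c c c
  Stmt ⇒ a Fact ⇒ a c c c

a c c c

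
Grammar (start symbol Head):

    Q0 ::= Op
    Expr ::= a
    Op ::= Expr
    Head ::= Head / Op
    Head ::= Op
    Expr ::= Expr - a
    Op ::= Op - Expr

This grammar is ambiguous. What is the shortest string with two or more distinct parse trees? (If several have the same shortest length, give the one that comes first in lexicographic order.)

length 1: no string has ≥2 trees
length 3: a - a has 2 parse trees

Two derivations of a - a:
  Head ⇒ Op ⇒ Expr ⇒ Expr - a ⇒ a - a
  Head ⇒ Op ⇒ Op - Expr ⇒ Expr - Expr ⇒ a - Expr ⇒ a - a

a - a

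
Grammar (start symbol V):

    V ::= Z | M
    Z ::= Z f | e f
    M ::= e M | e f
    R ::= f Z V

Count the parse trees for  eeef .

Parse trees for eeef:
  [V [M e [M e [M e f]]]]

1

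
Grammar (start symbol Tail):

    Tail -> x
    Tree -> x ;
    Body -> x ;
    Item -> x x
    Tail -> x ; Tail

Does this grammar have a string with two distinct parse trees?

Only Tail is reachable from Tail; ignoring the rest: The reachable grammar is A → atom sep A | atom. Each atom is followed by either the separator (recurse) or end-of-string (stop) — no choice point.

Unambiguous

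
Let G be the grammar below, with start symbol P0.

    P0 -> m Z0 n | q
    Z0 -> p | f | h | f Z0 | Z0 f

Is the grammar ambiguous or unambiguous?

Witness: m f f n

Derivation 1: P0 ⇒ m Z0 n ⇒ m f Z0 n ⇒ m f f n
Derivation 2: P0 ⇒ m Z0 n ⇒ m Z0 f n ⇒ m f f n

Two distinct leftmost derivations for the same string.

Ambiguous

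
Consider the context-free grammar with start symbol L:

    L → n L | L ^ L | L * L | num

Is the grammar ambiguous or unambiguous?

Ambiguous

Witness: n num * num

Derivation 1: L ⇒ n L ⇒ n L * L ⇒ n num * L ⇒ n num * num
Derivation 2: L ⇒ L * L ⇒ n L * L ⇒ n num * L ⇒ n num * num

Two distinct leftmost derivations for the same string.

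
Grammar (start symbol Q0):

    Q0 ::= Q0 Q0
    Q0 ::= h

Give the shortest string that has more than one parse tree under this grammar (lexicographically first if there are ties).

length 1: no string has ≥2 trees
length 2: no string has ≥2 trees
length 3: h h h has 2 parse trees

Two derivations of h h h:
  Q0 ⇒ Q0 Q0 ⇒ Q0 Q0 Q0 ⇒ h Q0 Q0 ⇒ h h Q0 ⇒ h h h
  Q0 ⇒ Q0 Q0 ⇒ h Q0 ⇒ h Q0 Q0 ⇒ h h Q0 ⇒ h h h

h h h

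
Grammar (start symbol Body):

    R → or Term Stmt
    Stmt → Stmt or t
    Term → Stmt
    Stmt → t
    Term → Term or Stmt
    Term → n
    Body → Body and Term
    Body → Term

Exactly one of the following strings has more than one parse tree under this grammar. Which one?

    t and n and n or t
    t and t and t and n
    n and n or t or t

n and n or t or t

t and n and n or t: 1 tree
t and t and t and n: 1 tree
n and n or t or t: 2 trees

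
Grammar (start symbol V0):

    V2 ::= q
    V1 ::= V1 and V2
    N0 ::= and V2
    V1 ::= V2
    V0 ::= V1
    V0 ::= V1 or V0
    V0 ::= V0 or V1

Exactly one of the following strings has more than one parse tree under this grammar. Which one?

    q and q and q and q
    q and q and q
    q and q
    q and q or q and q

q and q and q and q: 1 tree
q and q and q: 1 tree
q and q: 1 tree
q and q or q and q: 2 trees

q and q or q and q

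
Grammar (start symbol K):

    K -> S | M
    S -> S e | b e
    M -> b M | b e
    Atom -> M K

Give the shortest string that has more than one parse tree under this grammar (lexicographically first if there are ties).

b e

length 2: b e has 2 parse trees

Two derivations of b e:
  K ⇒ S ⇒ b e
  K ⇒ M ⇒ b e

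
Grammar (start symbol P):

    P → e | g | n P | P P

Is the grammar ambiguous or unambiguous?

Ambiguous

Witness: e e e

Derivation 1: P ⇒ P P ⇒ e P ⇒ e P P ⇒ e e P ⇒ e e e
Derivation 2: P ⇒ P P ⇒ P P P ⇒ e P P ⇒ e e P ⇒ e e e

Two distinct leftmost derivations for the same string.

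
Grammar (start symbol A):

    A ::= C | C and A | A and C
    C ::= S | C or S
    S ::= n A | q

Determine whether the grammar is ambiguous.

Ambiguous

Witness: q and q

Derivation 1: A ⇒ C and A ⇒ S and A ⇒ q and A ⇒ q and C ⇒ q and S ⇒ q and q
Derivation 2: A ⇒ A and C ⇒ C and C ⇒ S and C ⇒ q and C ⇒ q and S ⇒ q and q

Two distinct leftmost derivations for the same string.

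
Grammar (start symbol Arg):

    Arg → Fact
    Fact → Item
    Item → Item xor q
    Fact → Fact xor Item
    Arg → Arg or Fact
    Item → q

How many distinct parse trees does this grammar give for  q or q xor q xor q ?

4

Parse trees for q or q xor q xor q:
  [Arg [Arg [Fact [Item q]]] or [Fact [Item [Item [Item q] xor q] xor q]]]
  [Arg [Arg [Fact [Item q]]] or [Fact [Fact [Item q]] xor [Item [Item q] xor q]]]
  [Arg [Arg [Fact [Item q]]] or [Fact [Fact [Item [Item q] xor q]] xor [Item q]]]
  [Arg [Arg [Fact [Item q]]] or [Fact [Fact [Fact [Item q]] xor [Item q]] xor [Item q]]]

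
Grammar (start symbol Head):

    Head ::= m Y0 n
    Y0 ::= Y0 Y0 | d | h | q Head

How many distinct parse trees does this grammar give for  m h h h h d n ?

Parse trees for m h h h h d n (showing first 6 of 14):
  [Head m [Y0 [Y0 h] [Y0 [Y0 h] [Y0 [Y0 h] [Y0 [Y0 h] [Y0 d]]]]] n]
  [Head m [Y0 [Y0 h] [Y0 [Y0 h] [Y0 [Y0 [Y0 h] [Y0 h]] [Y0 d]]]] n]
  [Head m [Y0 [Y0 h] [Y0 [Y0 [Y0 h] [Y0 h]] [Y0 [Y0 h] [Y0 d]]]] n]
  [Head m [Y0 [Y0 h] [Y0 [Y0 [Y0 h] [Y0 [Y0 h] [Y0 h]]] [Y0 d]]] n]
  [Head m [Y0 [Y0 h] [Y0 [Y0 [Y0 [Y0 h] [Y0 h]] [Y0 h]] [Y0 d]]] n]
  [Head m [Y0 [Y0 [Y0 h] [Y0 h]] [Y0 [Y0 h] [Y0 [Y0 h] [Y0 d]]]] n]

14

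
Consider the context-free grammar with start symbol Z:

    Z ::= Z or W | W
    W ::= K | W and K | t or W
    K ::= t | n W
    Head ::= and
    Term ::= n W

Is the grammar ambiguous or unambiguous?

Ambiguous

Witness: t or t

Derivation 1: Z ⇒ Z or W ⇒ W or W ⇒ K or W ⇒ t or W ⇒ t or K ⇒ t or t
Derivation 2: Z ⇒ W ⇒ t or W ⇒ t or K ⇒ t or t

Two distinct leftmost derivations for the same string.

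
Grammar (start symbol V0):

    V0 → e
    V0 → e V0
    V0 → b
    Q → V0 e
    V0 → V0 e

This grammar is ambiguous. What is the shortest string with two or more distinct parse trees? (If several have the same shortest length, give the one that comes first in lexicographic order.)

e e

length 1: no string has ≥2 trees
length 2: e e has 2 parse trees

Two derivations of e e:
  V0 ⇒ e V0 ⇒ e e
  V0 ⇒ V0 e ⇒ e e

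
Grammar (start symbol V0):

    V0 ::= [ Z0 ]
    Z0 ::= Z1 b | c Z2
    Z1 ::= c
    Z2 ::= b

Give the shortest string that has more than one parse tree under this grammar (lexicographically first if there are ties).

[ c b ]

length 4: [ c b ] has 2 parse trees

Two derivations of [ c b ]:
  V0 ⇒ [ Z0 ] ⇒ [ Z1 b ] ⇒ [ c b ]
  V0 ⇒ [ Z0 ] ⇒ [ c Z2 ] ⇒ [ c b ]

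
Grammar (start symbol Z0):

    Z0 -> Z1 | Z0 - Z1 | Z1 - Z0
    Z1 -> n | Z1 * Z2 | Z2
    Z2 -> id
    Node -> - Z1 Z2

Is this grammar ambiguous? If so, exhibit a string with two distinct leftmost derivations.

Witness: id - id

Derivation 1: Z0 ⇒ Z0 - Z1 ⇒ Z1 - Z1 ⇒ Z2 - Z1 ⇒ id - Z1 ⇒ id - Z2 ⇒ id - id
Derivation 2: Z0 ⇒ Z1 - Z0 ⇒ Z2 - Z0 ⇒ id - Z0 ⇒ id - Z1 ⇒ id - Z2 ⇒ id - id

Two distinct leftmost derivations for the same string.

Ambiguous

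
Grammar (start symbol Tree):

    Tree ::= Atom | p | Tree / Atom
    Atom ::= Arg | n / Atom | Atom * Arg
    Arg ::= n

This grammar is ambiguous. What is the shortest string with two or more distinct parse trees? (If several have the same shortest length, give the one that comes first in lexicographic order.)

length 1: no string has ≥2 trees
length 3: n / n has 2 parse trees

Two derivations of n / n:
  Tree ⇒ Atom ⇒ n / Atom ⇒ n / Arg ⇒ n / n
  Tree ⇒ Tree / Atom ⇒ Atom / Atom ⇒ Arg / Atom ⇒ n / Atom ⇒ n / Arg ⇒ n / n

n / n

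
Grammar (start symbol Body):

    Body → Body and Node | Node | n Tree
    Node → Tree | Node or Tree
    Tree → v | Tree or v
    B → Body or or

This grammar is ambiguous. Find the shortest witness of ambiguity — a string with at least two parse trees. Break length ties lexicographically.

v or v

length 1: no string has ≥2 trees
length 2: no string has ≥2 trees
length 3: v or v has 2 parse trees

Two derivations of v or v:
  Body ⇒ Node ⇒ Tree ⇒ Tree or v ⇒ v or v
  Body ⇒ Node ⇒ Node or Tree ⇒ Tree or Tree ⇒ v or Tree ⇒ v or v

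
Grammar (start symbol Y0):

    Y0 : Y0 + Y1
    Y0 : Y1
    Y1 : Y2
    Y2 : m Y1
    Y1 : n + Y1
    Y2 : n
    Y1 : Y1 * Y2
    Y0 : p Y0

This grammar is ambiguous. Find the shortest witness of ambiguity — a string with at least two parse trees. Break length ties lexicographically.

length 1: no string has ≥2 trees
length 2: no string has ≥2 trees
length 3: n + n has 2 parse trees

Two derivations of n + n:
  Y0 ⇒ Y0 + Y1 ⇒ Y1 + Y1 ⇒ Y2 + Y1 ⇒ n + Y1 ⇒ n + Y2 ⇒ n + n
  Y0 ⇒ Y1 ⇒ n + Y1 ⇒ n + Y2 ⇒ n + n

n + n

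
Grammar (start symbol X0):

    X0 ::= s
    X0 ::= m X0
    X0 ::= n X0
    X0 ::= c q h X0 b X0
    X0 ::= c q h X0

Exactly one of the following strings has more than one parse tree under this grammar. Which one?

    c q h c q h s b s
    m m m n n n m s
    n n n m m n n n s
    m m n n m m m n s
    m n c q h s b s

c q h c q h s b s

c q h c q h s b s: 2 trees
m m m n n n m s: 1 tree
n n n m m n n n s: 1 tree
m m n n m m m n s: 1 tree
m n c q h s b s: 1 tree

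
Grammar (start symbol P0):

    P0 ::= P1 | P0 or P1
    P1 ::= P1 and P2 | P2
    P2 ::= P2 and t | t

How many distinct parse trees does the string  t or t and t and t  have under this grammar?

4

Parse trees for t or t and t and t:
  [P0 [P0 [P1 [P2 t]]] or [P1 [P1 [P2 t]] and [P2 [P2 t] and t]]]
  [P0 [P0 [P1 [P2 t]]] or [P1 [P1 [P1 [P2 t]] and [P2 t]] and [P2 t]]]
  [P0 [P0 [P1 [P2 t]]] or [P1 [P1 [P2 [P2 t] and t]] and [P2 t]]]
  [P0 [P0 [P1 [P2 t]]] or [P1 [P2 [P2 [P2 t] and t] and t]]]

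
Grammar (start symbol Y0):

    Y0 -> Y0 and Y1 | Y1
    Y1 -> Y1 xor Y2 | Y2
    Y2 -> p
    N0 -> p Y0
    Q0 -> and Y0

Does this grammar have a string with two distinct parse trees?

Unambiguous

(N0, Q0 are unreachable from Y0, so their rules don't affect L(Y0).) Y0 → Y0 and Y1 | Y1  ;  Y1 → Y1 xor Y2 | Y2  — a left-associative chain with Y2 at the bottom. Each string factors uniquely by precedence.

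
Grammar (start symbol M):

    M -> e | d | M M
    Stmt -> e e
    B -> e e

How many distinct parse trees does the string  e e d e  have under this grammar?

5

Parse trees for e e d e:
  [M [M e] [M [M e] [M [M d] [M e]]]]
  [M [M e] [M [M [M e] [M d]] [M e]]]
  [M [M [M e] [M e]] [M [M d] [M e]]]
  [M [M [M e] [M [M e] [M d]]] [M e]]
  [M [M [M [M e] [M e]] [M d]] [M e]]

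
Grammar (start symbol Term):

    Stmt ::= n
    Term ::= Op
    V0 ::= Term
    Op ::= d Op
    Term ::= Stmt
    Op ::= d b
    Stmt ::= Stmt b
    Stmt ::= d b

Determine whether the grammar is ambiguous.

Ambiguous

Witness: d b

Derivation 1: Term ⇒ Op ⇒ d b
Derivation 2: Term ⇒ Stmt ⇒ d b

Two distinct leftmost derivations for the same string.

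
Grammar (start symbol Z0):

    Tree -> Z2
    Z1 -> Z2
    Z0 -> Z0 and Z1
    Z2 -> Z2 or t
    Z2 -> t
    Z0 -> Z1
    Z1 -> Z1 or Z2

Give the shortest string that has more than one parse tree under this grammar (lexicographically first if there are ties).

length 1: no string has ≥2 trees
length 3: t or t has 2 parse trees

Two derivations of t or t:
  Z0 ⇒ Z1 ⇒ Z2 ⇒ Z2 or t ⇒ t or t
  Z0 ⇒ Z1 ⇒ Z1 or Z2 ⇒ Z2 or Z2 ⇒ t or Z2 ⇒ t or t

t or t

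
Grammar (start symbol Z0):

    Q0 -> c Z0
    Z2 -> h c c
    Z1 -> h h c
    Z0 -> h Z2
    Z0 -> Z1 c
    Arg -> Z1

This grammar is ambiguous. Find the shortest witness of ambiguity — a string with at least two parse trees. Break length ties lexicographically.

h h c c

length 4: h h c c has 2 parse trees

Two derivations of h h c c:
  Z0 ⇒ h Z2 ⇒ h h c c
  Z0 ⇒ Z1 c ⇒ h h c c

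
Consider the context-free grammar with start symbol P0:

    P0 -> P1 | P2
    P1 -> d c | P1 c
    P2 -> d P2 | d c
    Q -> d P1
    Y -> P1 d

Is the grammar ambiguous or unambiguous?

Ambiguous

Witness: d c

Derivation 1: P0 ⇒ P1 ⇒ d c
Derivation 2: P0 ⇒ P2 ⇒ d c

Two distinct leftmost derivations for the same string.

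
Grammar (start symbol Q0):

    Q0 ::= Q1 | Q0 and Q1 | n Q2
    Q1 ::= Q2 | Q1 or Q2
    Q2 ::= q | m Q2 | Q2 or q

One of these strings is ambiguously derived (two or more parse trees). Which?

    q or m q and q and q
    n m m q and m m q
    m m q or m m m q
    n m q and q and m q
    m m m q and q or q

q or m q and q and q: 1 tree
n m m q and m m q: 1 tree
m m q or m m m q: 1 tree
n m q and q and m q: 1 tree
m m m q and q or q: 2 trees

m m m q and q or q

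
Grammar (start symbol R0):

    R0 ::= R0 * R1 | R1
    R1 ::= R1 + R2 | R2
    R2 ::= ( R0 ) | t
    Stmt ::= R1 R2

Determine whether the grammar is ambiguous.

(Stmt is unreachable from R0, so its rules don't affect L(R0).) This is a standard precedence ladder (R0 over R1 over R2), with each level left-recursive on its own operator ('*' at R0, '+' at R1). That structure is LR(1), hence unambiguous.

Unambiguous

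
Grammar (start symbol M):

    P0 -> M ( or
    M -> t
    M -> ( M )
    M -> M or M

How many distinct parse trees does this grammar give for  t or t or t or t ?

5

Parse trees for t or t or t or t:
  [M [M t] or [M [M t] or [M [M t] or [M t]]]]
  [M [M t] or [M [M [M t] or [M t]] or [M t]]]
  [M [M [M t] or [M t]] or [M [M t] or [M t]]]
  [M [M [M t] or [M [M t] or [M t]]] or [M t]]
  [M [M [M [M t] or [M t]] or [M t]] or [M t]]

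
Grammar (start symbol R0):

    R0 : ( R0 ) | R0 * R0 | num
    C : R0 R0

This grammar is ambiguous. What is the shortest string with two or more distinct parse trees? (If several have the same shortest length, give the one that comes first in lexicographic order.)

length 1: no string has ≥2 trees
length 3: no string has ≥2 trees
length 5: num * num * num has 2 parse trees

Two derivations of num * num * num:
  R0 ⇒ R0 * R0 ⇒ R0 * R0 * R0 ⇒ num * R0 * R0 ⇒ num * num * R0 ⇒ num * num * num
  R0 ⇒ R0 * R0 ⇒ num * R0 ⇒ num * R0 * R0 ⇒ num * num * R0 ⇒ num * num * num

num * num * num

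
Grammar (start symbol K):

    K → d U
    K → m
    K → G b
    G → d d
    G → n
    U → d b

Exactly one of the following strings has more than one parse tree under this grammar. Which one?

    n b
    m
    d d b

n b: 1 tree
m: 1 tree
d d b: 2 trees

d d b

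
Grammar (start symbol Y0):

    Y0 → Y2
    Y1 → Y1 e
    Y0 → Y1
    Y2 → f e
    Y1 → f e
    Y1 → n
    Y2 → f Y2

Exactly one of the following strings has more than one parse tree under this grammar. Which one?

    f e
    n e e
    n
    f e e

f e

f e: 2 trees
n e e: 1 tree
n: 1 tree
f e e: 1 tree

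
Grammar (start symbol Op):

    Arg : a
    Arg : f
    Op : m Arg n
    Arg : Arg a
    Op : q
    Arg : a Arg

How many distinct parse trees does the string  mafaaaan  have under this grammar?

5

Parse trees for mafaaaan:
  [Op m [Arg [Arg [Arg [Arg [Arg a [Arg f]] a] a] a] a] n]
  [Op m [Arg [Arg [Arg [Arg a [Arg [Arg f] a]] a] a] a] n]
  [Op m [Arg [Arg [Arg a [Arg [Arg [Arg f] a] a]] a] a] n]
  [Op m [Arg [Arg a [Arg [Arg [Arg [Arg f] a] a] a]] a] n]
  [Op m [Arg a [Arg [Arg [Arg [Arg [Arg f] a] a] a] a]] n]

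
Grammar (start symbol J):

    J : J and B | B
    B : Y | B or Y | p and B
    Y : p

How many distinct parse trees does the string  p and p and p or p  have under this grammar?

7

Parse trees for p and p and p or p:
  [J [J [B [Y p]]] and [B [B p and [B [Y p]]] or [Y p]]]
  [J [J [B [Y p]]] and [B p and [B [B [Y p]] or [Y p]]]]
  [J [J [J [B [Y p]]] and [B [Y p]]] and [B [B [Y p]] or [Y p]]]
  [J [J [B p and [B [Y p]]]] and [B [B [Y p]] or [Y p]]]
  [J [B [B p and [B p and [B [Y p]]]] or [Y p]]]
  [J [B p and [B [B p and [B [Y p]]] or [Y p]]]]
  [J [B p and [B p and [B [B [Y p]] or [Y p]]]]]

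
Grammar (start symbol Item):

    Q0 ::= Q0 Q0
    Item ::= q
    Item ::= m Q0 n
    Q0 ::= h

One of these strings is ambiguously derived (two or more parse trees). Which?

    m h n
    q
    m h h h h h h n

m h h h h h h n

m h n: 1 tree
q: 1 tree
m h h h h h h n: 42 trees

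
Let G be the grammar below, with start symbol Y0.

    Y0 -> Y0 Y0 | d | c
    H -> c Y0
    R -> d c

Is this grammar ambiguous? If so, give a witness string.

Ambiguous

Witness: c c c

Derivation 1: Y0 ⇒ Y0 Y0 ⇒ Y0 Y0 Y0 ⇒ c Y0 Y0 ⇒ c c Y0 ⇒ c c c
Derivation 2: Y0 ⇒ Y0 Y0 ⇒ c Y0 ⇒ c Y0 Y0 ⇒ c c Y0 ⇒ c c c

Two distinct leftmost derivations for the same string.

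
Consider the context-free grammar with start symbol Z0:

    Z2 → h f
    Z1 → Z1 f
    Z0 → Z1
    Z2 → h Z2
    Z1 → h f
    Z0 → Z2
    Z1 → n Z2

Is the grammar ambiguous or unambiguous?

Witness: h f

Derivation 1: Z0 ⇒ Z1 ⇒ h f
Derivation 2: Z0 ⇒ Z2 ⇒ h f

Two distinct leftmost derivations for the same string.

Ambiguous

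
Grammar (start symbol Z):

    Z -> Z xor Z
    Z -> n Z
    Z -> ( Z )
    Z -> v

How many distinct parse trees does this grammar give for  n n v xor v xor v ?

Parse trees for n n v xor v xor v (showing first 6 of 9):
  [Z [Z n [Z n [Z v]]] xor [Z [Z v] xor [Z v]]]
  [Z [Z [Z n [Z n [Z v]]] xor [Z v]] xor [Z v]]
  [Z [Z n [Z [Z n [Z v]] xor [Z v]]] xor [Z v]]
  [Z [Z n [Z n [Z [Z v] xor [Z v]]]] xor [Z v]]
  [Z n [Z [Z n [Z v]] xor [Z [Z v] xor [Z v]]]]
  [Z n [Z [Z [Z n [Z v]] xor [Z v]] xor [Z v]]]

9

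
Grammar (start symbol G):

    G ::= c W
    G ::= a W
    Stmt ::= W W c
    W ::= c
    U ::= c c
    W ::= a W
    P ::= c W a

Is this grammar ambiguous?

Only G, W are reachable from G; ignoring the rest: Restricted to the reachable nonterminals, every rule has the form A → t or A → t B, and no two rules for the same A share a first terminal. The grammar encodes a DFA — one run per string.

Unambiguous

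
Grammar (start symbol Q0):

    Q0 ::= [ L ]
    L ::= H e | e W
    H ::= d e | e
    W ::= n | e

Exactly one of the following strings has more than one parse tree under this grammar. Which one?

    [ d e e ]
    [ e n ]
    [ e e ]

[ e e ]

[ d e e ]: 1 tree
[ e n ]: 1 tree
[ e e ]: 2 trees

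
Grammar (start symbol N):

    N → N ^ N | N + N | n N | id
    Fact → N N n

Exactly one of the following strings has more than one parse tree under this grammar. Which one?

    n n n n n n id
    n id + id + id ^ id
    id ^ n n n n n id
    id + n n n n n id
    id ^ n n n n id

n id + id + id ^ id

n n n n n n id: 1 tree
n id + id + id ^ id: 14 trees
id ^ n n n n n id: 1 tree
id + n n n n n id: 1 tree
id ^ n n n n id: 1 tree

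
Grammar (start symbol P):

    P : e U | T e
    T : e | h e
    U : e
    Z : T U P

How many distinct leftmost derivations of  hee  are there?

1

Parse trees for hee:
  [P [T h e] e]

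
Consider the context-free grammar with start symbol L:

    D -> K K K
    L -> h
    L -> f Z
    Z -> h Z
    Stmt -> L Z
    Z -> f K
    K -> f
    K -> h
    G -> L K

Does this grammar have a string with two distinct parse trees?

Unambiguous

(G, Stmt, D are unreachable from L, so their rules don't affect L(L).) Restricted to the reachable nonterminals, every rule has the form A → t or A → t B, and no two rules for the same A share a first terminal. The grammar encodes a DFA — one run per string.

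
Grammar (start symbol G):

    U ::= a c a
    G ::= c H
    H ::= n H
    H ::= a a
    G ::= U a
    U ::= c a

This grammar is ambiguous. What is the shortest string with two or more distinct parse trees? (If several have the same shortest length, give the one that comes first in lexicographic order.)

c a a

length 3: c a a has 2 parse trees

Two derivations of c a a:
  G ⇒ c H ⇒ c a a
  G ⇒ U a ⇒ c a a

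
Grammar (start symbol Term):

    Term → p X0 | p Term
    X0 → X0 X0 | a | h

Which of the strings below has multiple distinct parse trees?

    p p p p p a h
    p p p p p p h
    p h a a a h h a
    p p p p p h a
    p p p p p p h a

p h a a a h h a

p p p p p a h: 1 tree
p p p p p p h: 1 tree
p h a a a h h a: 132 trees
p p p p p h a: 1 tree
p p p p p p h a: 1 tree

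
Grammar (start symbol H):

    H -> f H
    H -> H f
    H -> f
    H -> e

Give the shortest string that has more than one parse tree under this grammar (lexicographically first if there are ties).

length 1: no string has ≥2 trees
length 2: f f has 2 parse trees

Two derivations of f f:
  H ⇒ f H ⇒ f f
  H ⇒ H f ⇒ f f

f f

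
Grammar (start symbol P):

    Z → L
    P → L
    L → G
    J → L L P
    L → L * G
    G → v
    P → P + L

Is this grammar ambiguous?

Unambiguous

(J, Z are unreachable from P, so their rules don't affect L(P).) P → P + L | L  ;  L → L * G | G  — a left-associative chain with G at the bottom. Each string factors uniquely by precedence.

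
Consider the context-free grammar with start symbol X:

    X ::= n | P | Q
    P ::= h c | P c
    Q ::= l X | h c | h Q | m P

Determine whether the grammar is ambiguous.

Witness: h c

Derivation 1: X ⇒ P ⇒ h c
Derivation 2: X ⇒ Q ⇒ h c

Two distinct leftmost derivations for the same string.

Ambiguous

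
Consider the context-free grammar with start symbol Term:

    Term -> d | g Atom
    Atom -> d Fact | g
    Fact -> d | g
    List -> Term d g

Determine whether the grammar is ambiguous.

Unambiguous

Only Term, Atom, Fact are reachable from Term; ignoring the rest: Restricted to the reachable nonterminals, every rule has the form A → t or A → t B, and no two rules for the same A share a first terminal. The grammar encodes a DFA — one run per string.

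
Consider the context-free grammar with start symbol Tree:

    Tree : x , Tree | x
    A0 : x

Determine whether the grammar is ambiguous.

Unambiguous

Only Tree is reachable from Tree; ignoring the rest: The reachable grammar is A → atom sep A | atom. Each atom is followed by either the separator (recurse) or end-of-string (stop) — no choice point.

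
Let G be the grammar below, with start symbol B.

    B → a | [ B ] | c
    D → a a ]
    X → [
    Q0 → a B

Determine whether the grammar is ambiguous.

Only B is reachable from B; ignoring the rest: Each string is a nest of matched brackets around a single atom. An opening bracket forces the recursive rule; an atom forces the base rule.

Unambiguous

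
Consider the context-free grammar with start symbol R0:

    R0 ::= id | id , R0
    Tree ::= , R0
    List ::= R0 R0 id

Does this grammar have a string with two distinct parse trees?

Unambiguous

Only R0 is reachable from R0; ignoring the rest: The reachable grammar is A → atom sep A | atom. Each atom is followed by either the separator (recurse) or end-of-string (stop) — no choice point.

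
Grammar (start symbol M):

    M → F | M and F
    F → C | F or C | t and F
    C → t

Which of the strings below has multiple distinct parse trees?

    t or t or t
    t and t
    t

t and t

t or t or t: 1 tree
t and t: 2 trees
t: 1 tree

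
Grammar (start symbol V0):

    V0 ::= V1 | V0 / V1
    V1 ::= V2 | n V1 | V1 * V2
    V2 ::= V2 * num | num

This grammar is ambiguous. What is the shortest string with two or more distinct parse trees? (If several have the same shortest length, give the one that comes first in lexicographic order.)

num * num

length 1: no string has ≥2 trees
length 2: no string has ≥2 trees
length 3: num * num has 2 parse trees

Two derivations of num * num:
  V0 ⇒ V1 ⇒ V2 ⇒ V2 * num ⇒ num * num
  V0 ⇒ V1 ⇒ V1 * V2 ⇒ V2 * V2 ⇒ num * V2 ⇒ num * num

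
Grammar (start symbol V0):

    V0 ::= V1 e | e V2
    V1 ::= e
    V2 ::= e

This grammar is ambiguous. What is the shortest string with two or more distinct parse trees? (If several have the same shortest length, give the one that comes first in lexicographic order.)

length 2: e e has 2 parse trees

Two derivations of e e:
  V0 ⇒ V1 e ⇒ e e
  V0 ⇒ e V2 ⇒ e e

e e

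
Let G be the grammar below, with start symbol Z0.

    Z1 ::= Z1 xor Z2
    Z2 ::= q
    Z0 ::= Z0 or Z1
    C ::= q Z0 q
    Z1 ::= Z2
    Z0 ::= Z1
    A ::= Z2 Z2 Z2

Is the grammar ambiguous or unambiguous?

Unambiguous

(A, C are unreachable from Z0, so their rules don't affect L(Z0).) The grammar is stratified — Z0 handles 'or' (left-recursive), Z1 handles 'xor', Z2 atoms. Each operator has a fixed associativity and precedence level, so every string has one parse.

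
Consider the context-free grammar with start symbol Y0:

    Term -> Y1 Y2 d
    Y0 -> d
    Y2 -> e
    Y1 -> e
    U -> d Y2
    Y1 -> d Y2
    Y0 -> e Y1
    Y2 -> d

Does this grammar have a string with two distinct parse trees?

Only Y0, Y1, Y2 are reachable from Y0; ignoring the rest: Each reachable nonterminal has at most one production per leading terminal, and all productions are right-linear; the derivation is determined token-by-token.

Unambiguous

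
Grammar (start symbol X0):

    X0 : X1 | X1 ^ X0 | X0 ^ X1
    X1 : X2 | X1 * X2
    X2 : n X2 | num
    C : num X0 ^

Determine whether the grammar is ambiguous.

Ambiguous

Witness: num ^ num

Derivation 1: X0 ⇒ X1 ^ X0 ⇒ X2 ^ X0 ⇒ num ^ X0 ⇒ num ^ X1 ⇒ num ^ X2 ⇒ num ^ num
Derivation 2: X0 ⇒ X0 ^ X1 ⇒ X1 ^ X1 ⇒ X2 ^ X1 ⇒ num ^ X1 ⇒ num ^ X2 ⇒ num ^ num

Two distinct leftmost derivations for the same string.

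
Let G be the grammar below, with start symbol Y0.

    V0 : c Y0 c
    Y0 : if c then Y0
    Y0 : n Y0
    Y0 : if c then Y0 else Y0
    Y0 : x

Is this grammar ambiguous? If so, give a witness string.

Witness: if c then if c then x else x

Derivation 1: Y0 ⇒ if c then Y0 ⇒ if c then if c then Y0 else Y0 ⇒ if c then if c then x else Y0 ⇒ if c then if c then x else x
Derivation 2: Y0 ⇒ if c then Y0 else Y0 ⇒ if c then if c then Y0 else Y0 ⇒ if c then if c then x else Y0 ⇒ if c then if c then x else x

Two distinct leftmost derivations for the same string.

Ambiguous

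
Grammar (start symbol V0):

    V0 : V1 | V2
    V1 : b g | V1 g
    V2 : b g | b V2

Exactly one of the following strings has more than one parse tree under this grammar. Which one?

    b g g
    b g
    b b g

b g g: 1 tree
b g: 2 trees
b b g: 1 tree

b g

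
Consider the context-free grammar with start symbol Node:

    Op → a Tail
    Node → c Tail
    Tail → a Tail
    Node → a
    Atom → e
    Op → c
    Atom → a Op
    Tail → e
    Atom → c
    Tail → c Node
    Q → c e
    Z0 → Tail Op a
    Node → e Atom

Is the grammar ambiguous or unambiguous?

(Q, Z0 are unreachable from Node, so their rules don't affect L(Node).) Each reachable nonterminal has at most one production per leading terminal, and all productions are right-linear; the derivation is determined token-by-token.

Unambiguous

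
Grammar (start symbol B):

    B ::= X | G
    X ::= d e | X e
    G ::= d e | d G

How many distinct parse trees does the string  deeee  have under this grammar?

1

Parse trees for deeee:
  [B [X [X [X [X d e] e] e] e]]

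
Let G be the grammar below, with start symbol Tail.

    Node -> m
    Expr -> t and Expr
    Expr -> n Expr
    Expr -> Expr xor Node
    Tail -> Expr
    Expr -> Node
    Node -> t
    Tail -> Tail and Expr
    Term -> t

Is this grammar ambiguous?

Witness: t and m

Derivation 1: Tail ⇒ Expr ⇒ t and Expr ⇒ t and Node ⇒ t and m
Derivation 2: Tail ⇒ Tail and Expr ⇒ Expr and Expr ⇒ Node and Expr ⇒ t and Expr ⇒ t and Node ⇒ t and m

Two distinct leftmost derivations for the same string.

Ambiguous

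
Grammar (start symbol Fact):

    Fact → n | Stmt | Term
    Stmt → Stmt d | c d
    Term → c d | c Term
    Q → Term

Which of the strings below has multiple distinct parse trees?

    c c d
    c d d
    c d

c d

c c d: 1 tree
c d d: 1 tree
c d: 2 trees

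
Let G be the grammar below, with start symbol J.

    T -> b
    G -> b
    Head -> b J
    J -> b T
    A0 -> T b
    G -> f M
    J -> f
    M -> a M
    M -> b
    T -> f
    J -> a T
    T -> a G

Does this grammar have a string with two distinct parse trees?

Unambiguous

(A0, Head are unreachable from J, so their rules don't affect L(J).) Restricted to the reachable nonterminals, every rule has the form A → t or A → t B, and no two rules for the same A share a first terminal. The grammar encodes a DFA — one run per string.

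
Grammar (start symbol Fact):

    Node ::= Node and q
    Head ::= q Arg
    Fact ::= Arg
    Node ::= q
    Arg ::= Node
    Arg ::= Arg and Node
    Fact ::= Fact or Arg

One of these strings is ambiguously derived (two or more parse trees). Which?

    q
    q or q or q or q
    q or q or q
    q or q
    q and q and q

q: 1 tree
q or q or q or q: 1 tree
q or q or q: 1 tree
q or q: 1 tree
q and q and q: 4 trees

q and q and q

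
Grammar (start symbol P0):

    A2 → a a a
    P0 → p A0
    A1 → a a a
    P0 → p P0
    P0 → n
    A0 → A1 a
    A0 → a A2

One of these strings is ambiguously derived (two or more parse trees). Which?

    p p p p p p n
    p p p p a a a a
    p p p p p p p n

p p p p p p n: 1 tree
p p p p a a a a: 2 trees
p p p p p p p n: 1 tree

p p p p a a a a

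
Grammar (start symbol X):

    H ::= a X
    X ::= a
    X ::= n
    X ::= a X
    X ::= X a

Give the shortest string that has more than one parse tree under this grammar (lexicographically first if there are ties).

length 1: no string has ≥2 trees
length 2: a a has 2 parse trees

Two derivations of a a:
  X ⇒ a X ⇒ a a
  X ⇒ X a ⇒ a a

a a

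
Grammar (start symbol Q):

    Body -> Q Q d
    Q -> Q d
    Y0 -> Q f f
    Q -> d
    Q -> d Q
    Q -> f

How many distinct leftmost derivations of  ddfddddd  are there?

21

Parse trees for ddfddddd (showing first 6 of 21):
  [Q [Q [Q [Q [Q [Q d [Q d [Q f]]] d] d] d] d] d]
  [Q [Q [Q [Q [Q d [Q [Q d [Q f]] d]] d] d] d] d]
  [Q [Q [Q [Q [Q d [Q d [Q [Q f] d]]] d] d] d] d]
  [Q [Q [Q [Q d [Q [Q [Q d [Q f]] d] d]] d] d] d]
  [Q [Q [Q [Q d [Q [Q d [Q [Q f] d]] d]] d] d] d]
  [Q [Q [Q [Q d [Q d [Q [Q [Q f] d] d]]] d] d] d]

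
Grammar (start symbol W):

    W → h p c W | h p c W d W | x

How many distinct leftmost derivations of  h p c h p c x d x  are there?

2

Parse trees for h p c h p c x d x:
  [W h p c [W h p c [W x] d [W x]]]
  [W h p c [W h p c [W x]] d [W x]]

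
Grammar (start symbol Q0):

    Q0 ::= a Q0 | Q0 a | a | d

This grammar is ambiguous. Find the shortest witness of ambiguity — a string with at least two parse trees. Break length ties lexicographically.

length 1: no string has ≥2 trees
length 2: a a has 2 parse trees

Two derivations of a a:
  Q0 ⇒ a Q0 ⇒ a a
  Q0 ⇒ Q0 a ⇒ a a

a a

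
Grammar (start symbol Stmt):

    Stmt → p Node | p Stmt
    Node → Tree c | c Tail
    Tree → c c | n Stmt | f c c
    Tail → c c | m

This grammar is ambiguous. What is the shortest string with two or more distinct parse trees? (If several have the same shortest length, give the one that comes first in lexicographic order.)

length 3: no string has ≥2 trees
length 4: p c c c has 2 parse trees

Two derivations of p c c c:
  Stmt ⇒ p Node ⇒ p Tree c ⇒ p c c c
  Stmt ⇒ p Node ⇒ p c Tail ⇒ p c c c

p c c c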